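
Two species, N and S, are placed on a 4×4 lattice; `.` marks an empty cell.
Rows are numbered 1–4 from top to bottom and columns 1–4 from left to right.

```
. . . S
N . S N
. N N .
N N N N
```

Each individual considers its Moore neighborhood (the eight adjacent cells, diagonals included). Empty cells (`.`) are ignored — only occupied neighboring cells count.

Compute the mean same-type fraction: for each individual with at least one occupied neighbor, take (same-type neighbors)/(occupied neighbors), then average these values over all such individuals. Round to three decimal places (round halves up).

0.775

Row 1: (1,4)S 1/2
Row 2: (2,1)N 1/1 · (2,3)S 1/4 · (2,4)N 1/3
Row 3: (3,2)N 5/6 · (3,3)N 5/6
Row 4: (4,1)N 2/2 · (4,2)N 4/4 · (4,3)N 4/4 · (4,4)N 2/2
Sum over 10 individuals: 1/2 + 1/1 + 1/4 + 1/3 + 5/6 + 5/6 + 2/2 + 4/4 + 4/4 + 2/2 = 31/4; mean = 31/4 ÷ 10 = 31/40 = 0.775 → 0.775.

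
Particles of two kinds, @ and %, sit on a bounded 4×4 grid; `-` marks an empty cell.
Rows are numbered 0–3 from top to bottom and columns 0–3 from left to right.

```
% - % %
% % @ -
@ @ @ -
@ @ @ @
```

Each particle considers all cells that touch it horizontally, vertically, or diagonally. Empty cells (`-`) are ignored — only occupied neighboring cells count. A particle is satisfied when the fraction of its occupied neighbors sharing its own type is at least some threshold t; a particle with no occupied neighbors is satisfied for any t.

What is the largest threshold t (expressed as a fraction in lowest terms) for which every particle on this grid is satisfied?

2/5

(0,0)% 2/2
(0,2)% 2/3
(0,3)% 1/2
(1,0)% 2/4
(1,1)% 3/7
(1,2)@ 2/5
(2,0)@ 3/5
(2,1)@ 6/8
(2,2)@ 5/6
(3,0)@ 3/3
(3,1)@ 5/5
(3,2)@ 4/4
(3,3)@ 2/2
The smallest same-type fraction is 2/5 at (1,2), which reduces to 2/5. Any threshold above that leaves this particle unsatisfied.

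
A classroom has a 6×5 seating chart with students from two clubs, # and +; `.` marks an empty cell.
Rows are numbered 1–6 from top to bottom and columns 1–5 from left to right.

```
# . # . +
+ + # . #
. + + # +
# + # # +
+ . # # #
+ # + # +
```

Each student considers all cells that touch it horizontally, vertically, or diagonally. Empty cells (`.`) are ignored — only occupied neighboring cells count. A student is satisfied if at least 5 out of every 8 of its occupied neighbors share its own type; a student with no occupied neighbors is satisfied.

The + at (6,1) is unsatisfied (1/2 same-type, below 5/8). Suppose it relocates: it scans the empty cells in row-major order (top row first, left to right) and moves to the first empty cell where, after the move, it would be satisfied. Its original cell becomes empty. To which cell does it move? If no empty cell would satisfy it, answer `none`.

Vacating (6,1). Empty cells in order:
  (1,2): 2/5 same-type → still unsatisfied.
  (1,4): 1/4 same-type → still unsatisfied.
  (2,4): 3/7 same-type → still unsatisfied.
  (3,1): 4/5 same-type → satisfied — stop here.

(3,1)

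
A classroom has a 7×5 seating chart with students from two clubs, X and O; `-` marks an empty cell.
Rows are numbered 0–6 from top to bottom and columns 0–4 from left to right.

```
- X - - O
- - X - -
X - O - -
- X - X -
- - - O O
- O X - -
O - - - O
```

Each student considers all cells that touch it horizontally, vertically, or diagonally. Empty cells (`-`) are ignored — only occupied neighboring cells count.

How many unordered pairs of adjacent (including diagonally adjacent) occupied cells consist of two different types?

7

Scan each occupied cell's neighbors to the right and below (and the two forward diagonals) so each pair is counted once.
From row 0: 0 unlike of 1 pairs (running 0/1).
From row 1: 1 unlike of 1 pairs (running 1/2).
From row 2: 2 unlike of 3 pairs (running 3/5).
From row 3: 2 unlike of 2 pairs (running 5/7).
From row 4: 1 unlike of 2 pairs (running 6/9).
From row 5: 1 unlike of 2 pairs (running 7/11).
Total adjacent occupied pairs: 11; unlike-type pairs: 7.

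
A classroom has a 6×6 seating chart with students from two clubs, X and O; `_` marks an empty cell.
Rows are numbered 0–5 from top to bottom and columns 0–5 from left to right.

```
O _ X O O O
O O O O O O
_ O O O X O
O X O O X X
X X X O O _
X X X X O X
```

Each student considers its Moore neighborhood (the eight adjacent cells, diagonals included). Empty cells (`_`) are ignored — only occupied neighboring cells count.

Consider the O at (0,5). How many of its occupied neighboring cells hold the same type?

3

Occupied neighbors of (0,5): (0,4)=O, (1,4)=O, (1,5)=O.
Same type (O): 3 of 3.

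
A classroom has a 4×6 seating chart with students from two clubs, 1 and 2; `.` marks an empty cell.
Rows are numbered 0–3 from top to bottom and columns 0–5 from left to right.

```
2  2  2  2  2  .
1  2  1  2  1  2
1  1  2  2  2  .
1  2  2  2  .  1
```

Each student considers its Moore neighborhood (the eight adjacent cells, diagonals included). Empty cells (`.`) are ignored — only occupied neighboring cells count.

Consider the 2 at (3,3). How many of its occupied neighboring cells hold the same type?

4

Occupied neighbors of (3,3): (2,2)=2, (2,3)=2, (2,4)=2, (3,2)=2.
Same type (2): 4 of 4.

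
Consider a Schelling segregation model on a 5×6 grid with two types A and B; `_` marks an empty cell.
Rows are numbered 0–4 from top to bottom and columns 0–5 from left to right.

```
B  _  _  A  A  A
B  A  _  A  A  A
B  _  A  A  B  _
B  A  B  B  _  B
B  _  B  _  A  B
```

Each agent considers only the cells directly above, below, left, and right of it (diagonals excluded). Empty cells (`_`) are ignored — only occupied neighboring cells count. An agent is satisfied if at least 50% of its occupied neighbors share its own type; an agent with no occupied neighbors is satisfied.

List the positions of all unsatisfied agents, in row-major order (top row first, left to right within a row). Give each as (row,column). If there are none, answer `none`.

(1,1), (2,4), (3,1), (4,4)

Row 0: (0,0)B 1/1 ok · (0,3)A 2/2 ok · (0,4)A 3/3 ok · (0,5)A 2/2 ok
Row 1: (1,0)B 2/3 ok · (1,1)A 0/1 unhappy · (1,3)A 3/3 ok · (1,4)A 3/4 ok · (1,5)A 2/2 ok
Row 2: (2,0)B 2/2 ok · (2,2)A 1/2 ok · (2,3)A 2/4 ok · (2,4)B 0/2 unhappy
Row 3: (3,0)B 2/3 ok · (3,1)A 0/2 unhappy · (3,2)B 2/4 ok · (3,3)B 1/2 ok · (3,5)B 1/1 ok
Row 4: (4,0)B 1/1 ok · (4,2)B 1/1 ok · (4,4)A 0/1 unhappy · (4,5)B 1/2 ok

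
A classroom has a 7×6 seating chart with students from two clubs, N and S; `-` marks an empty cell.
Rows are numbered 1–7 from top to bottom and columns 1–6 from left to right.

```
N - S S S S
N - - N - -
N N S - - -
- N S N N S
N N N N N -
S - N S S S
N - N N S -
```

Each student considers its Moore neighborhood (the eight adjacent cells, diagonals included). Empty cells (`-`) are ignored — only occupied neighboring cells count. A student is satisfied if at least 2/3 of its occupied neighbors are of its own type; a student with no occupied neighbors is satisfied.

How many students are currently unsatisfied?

(1,1)N 1/1 ok
(1,3)S 1/2 unhappy
(1,4)S 2/3 ok
(1,5)S 2/3 ok
(1,6)S 1/1 ok
(2,1)N 3/3 ok
(2,4)N 0/4 unhappy
(3,1)N 3/3 ok
(3,2)N 3/5 unhappy
(3,3)S 1/5 unhappy
(4,2)N 5/7 ok
(4,3)S 1/7 unhappy
(4,4)N 4/6 ok
(4,5)N 3/4 ok
(4,6)S 0/2 unhappy
(5,1)N 2/3 ok
(5,2)N 4/6 ok
(5,3)N 5/7 ok
(5,4)N 5/8 unhappy
(5,5)N 3/7 unhappy
(6,1)S 0/3 unhappy
(6,3)N 5/6 ok
(6,4)S 2/8 unhappy
(6,5)S 3/6 unhappy
(6,6)S 2/3 ok
(7,1)N 0/1 unhappy
(7,3)N 2/3 ok
(7,4)N 2/5 unhappy
(7,5)S 3/4 ok
Unsatisfied: (1,3), (2,4), (3,2), (3,3), (4,3), (4,6), (5,4), (5,5), (6,1), (6,4), (6,5), (7,1), (7,4) — 13 in total.

13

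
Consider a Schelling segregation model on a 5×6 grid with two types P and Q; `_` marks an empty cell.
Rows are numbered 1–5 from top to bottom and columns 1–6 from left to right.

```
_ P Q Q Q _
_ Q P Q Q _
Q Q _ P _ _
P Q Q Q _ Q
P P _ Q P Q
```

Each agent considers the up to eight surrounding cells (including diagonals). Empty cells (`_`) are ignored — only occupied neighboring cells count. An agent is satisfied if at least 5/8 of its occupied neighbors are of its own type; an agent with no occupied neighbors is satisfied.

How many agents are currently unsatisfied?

12

(1,2)P 1/3 unhappy
(1,3)Q 3/5 unhappy
(1,4)Q 4/5 ok
(1,5)Q 3/3 ok
(2,2)Q 3/5 unhappy
(2,3)P 2/7 unhappy
(2,4)Q 4/6 ok
(2,5)Q 3/4 ok
(3,1)Q 3/4 ok
(3,2)Q 4/6 ok
(3,4)P 1/5 unhappy
(4,1)P 2/5 unhappy
(4,2)Q 3/6 unhappy
(4,3)Q 4/6 ok
(4,4)Q 2/4 unhappy
(4,6)Q 1/2 unhappy
(5,1)P 2/3 ok
(5,2)P 2/4 unhappy
(5,4)Q 2/3 ok
(5,5)P 0/4 unhappy
(5,6)Q 1/2 unhappy
Unsatisfied: (1,2), (1,3), (2,2), (2,3), (3,4), (4,1), (4,2), (4,4), (4,6), (5,2), (5,5), (5,6) — 12 in total.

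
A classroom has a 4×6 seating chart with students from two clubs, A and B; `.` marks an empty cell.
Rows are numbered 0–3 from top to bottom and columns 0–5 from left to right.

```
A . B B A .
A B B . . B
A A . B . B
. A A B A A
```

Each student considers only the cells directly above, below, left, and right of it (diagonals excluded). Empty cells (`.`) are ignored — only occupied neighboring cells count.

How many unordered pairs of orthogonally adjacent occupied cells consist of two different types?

Scan each occupied cell's neighbors to the right and below so each pair is counted once.
Row 0: A(0,0)–A(1,0)= B(0,2)–B(0,3)= B(0,2)–B(1,2)= B(0,3)–A(0,4)≠  → 1/4 unlike.
Row 1: A(1,0)–B(1,1)≠ A(1,0)–A(2,0)= B(1,1)–B(1,2)= B(1,1)–A(2,1)≠ B(1,5)–B(2,5)=  → 2/5 unlike.
Row 2: A(2,0)–A(2,1)= A(2,1)–A(3,1)= B(2,3)–B(3,3)= B(2,5)–A(3,5)≠  → 1/4 unlike.
Row 3: A(3,1)–A(3,2)= A(3,2)–B(3,3)≠ B(3,3)–A(3,4)≠ A(3,4)–A(3,5)=  → 2/4 unlike.
Total adjacent occupied pairs: 17; unlike-type pairs: 6.

6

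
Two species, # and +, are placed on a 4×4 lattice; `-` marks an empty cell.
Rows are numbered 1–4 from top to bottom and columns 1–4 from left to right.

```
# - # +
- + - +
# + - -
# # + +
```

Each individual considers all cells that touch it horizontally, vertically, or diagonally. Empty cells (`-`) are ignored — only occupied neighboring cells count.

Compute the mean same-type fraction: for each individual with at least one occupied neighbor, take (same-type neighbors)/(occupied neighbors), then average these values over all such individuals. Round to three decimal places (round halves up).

0.453

Row 1: (1,1)# 0/1 · (1,3)# 0/3 · (1,4)+ 1/2
Row 2: (2,2)+ 1/4 · (2,4)+ 1/2
Row 3: (3,1)# 2/4 · (3,2)+ 2/5
Row 4: (4,1)# 2/3 · (4,2)# 2/4 · (4,3)+ 2/3 · (4,4)+ 1/1
Sum over 11 individuals: 0/1 + 0/3 + 1/2 + 1/4 + 1/2 + 2/4 + 2/5 + 2/3 + 2/4 + 2/3 + 1/1 = 299/60; mean = 299/60 ÷ 11 = 299/660 = 0.453030… → 0.453.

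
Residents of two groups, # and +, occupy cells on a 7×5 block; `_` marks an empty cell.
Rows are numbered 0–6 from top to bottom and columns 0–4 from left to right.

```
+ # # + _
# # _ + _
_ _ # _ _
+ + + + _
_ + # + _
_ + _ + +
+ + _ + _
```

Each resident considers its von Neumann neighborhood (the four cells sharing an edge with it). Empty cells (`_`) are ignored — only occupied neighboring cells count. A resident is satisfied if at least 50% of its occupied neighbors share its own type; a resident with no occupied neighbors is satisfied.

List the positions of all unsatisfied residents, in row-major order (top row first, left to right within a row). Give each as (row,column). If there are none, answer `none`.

(0,0)+ 0/2 ✗
(0,1)# 2/3 ✓
(0,2)# 1/2 ✓
(0,3)+ 1/2 ✓
(1,0)# 1/2 ✓
(1,1)# 2/2 ✓
(1,3)+ 1/1 ✓
(2,2)# 0/1 ✗
(3,0)+ 1/1 ✓
(3,1)+ 3/3 ✓
(3,2)+ 2/4 ✓
(3,3)+ 2/2 ✓
(4,1)+ 2/3 ✓
(4,2)# 0/3 ✗
(4,3)+ 2/3 ✓
(5,1)+ 2/2 ✓
(5,3)+ 3/3 ✓
(5,4)+ 1/1 ✓
(6,0)+ 1/1 ✓
(6,1)+ 2/2 ✓
(6,3)+ 1/1 ✓

(0,0), (2,2), (4,2)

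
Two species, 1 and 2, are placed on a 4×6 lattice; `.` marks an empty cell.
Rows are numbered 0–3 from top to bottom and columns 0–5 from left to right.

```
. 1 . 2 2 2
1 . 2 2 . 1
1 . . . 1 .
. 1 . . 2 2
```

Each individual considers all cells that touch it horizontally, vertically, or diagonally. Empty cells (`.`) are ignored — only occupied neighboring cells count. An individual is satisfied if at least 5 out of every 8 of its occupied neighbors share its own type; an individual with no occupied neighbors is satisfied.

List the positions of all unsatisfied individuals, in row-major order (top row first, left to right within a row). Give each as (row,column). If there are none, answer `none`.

Row 0: (0,1)1 1/2 not · (0,3)2 3/3 satisfied · (0,4)2 3/4 satisfied · (0,5)2 1/2 not
Row 1: (1,0)1 2/2 satisfied · (1,2)2 2/3 satisfied · (1,3)2 3/4 satisfied · (1,5)1 1/3 not
Row 2: (2,0)1 2/2 satisfied · (2,4)1 1/4 not
Row 3: (3,1)1 1/1 satisfied · (3,4)2 1/2 not · (3,5)2 1/2 not

(0,1), (0,5), (1,5), (2,4), (3,4), (3,5)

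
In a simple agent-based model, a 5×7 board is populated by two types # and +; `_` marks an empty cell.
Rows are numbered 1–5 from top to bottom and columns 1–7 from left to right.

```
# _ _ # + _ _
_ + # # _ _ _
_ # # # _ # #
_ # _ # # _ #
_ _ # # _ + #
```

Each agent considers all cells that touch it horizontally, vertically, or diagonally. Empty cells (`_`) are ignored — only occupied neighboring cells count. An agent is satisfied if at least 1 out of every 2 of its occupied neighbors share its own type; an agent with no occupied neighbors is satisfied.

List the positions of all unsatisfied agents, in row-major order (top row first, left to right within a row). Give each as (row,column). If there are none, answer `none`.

(1,1)# 0/1 ✗
(1,4)# 2/3 ✓
(1,5)+ 0/2 ✗
(2,2)+ 0/4 ✗
(2,3)# 5/6 ✓
(2,4)# 4/5 ✓
(3,2)# 3/4 ✓
(3,3)# 6/7 ✓
(3,4)# 5/5 ✓
(3,6)# 3/3 ✓
(3,7)# 2/2 ✓
(4,2)# 3/3 ✓
(4,4)# 5/5 ✓
(4,5)# 4/5 ✓
(4,7)# 3/4 ✓
(5,3)# 3/3 ✓
(5,4)# 3/3 ✓
(5,6)+ 0/3 ✗
(5,7)# 1/2 ✓

(1,1), (1,5), (2,2), (5,6)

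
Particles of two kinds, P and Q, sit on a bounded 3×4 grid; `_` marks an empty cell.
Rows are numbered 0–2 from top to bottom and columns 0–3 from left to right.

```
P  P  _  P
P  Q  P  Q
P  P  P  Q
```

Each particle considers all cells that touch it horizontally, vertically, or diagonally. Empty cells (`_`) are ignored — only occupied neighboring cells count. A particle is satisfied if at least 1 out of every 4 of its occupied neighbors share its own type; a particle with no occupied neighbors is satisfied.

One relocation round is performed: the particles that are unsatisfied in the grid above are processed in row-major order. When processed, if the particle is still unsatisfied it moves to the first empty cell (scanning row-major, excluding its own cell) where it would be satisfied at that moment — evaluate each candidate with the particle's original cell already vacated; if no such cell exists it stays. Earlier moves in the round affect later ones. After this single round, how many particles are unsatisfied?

Initially unsatisfied (in order): (1,1).
  (1,1) → (0,2).
Resulting grid:
P P Q P
P _ P Q
P P P Q
All satisfied now.

0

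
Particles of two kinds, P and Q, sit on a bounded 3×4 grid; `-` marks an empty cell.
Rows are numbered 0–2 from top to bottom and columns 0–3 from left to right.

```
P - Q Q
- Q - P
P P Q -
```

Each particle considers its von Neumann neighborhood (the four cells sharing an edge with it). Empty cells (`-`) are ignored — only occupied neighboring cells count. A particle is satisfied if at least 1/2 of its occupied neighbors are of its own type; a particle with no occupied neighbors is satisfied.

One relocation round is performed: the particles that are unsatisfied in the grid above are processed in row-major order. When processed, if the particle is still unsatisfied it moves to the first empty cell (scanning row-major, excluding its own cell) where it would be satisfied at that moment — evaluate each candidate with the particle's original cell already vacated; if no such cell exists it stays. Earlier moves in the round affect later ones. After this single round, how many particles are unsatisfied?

0

Initially unsatisfied (in order): (1,1), (1,3), (2,1), (2,2).
  (1,1) → (0,1).
  (1,3) → (1,0).
  (2,1): now satisfied by earlier moves; stays.
  (2,2) → (1,2).
Resulting grid:
P Q Q Q
P - Q -
P P - -
All satisfied now.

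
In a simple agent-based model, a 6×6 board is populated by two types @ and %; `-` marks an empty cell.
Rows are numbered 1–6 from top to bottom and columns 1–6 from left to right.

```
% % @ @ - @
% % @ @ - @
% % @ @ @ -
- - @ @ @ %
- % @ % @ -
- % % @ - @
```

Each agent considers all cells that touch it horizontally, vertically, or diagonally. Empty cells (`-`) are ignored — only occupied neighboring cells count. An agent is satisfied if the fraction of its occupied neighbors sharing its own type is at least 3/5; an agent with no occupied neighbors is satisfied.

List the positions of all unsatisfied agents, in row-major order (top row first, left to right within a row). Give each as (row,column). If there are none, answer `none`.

(3,2), (4,3), (4,6), (5,2), (5,3), (5,4), (6,4)

Row 1: (1,1)% 3/3 ✓ · (1,2)% 3/5 ✓ · (1,3)@ 3/5 ✓ · (1,4)@ 3/3 ✓ · (1,6)@ 1/1 ✓
Row 2: (2,1)% 5/5 ✓ · (2,2)% 5/8 ✓ · (2,3)@ 5/8 ✓ · (2,4)@ 6/6 ✓ · (2,6)@ 2/2 ✓
Row 3: (3,1)% 3/3 ✓ · (3,2)% 3/6 ✗ · (3,3)@ 5/7 ✓ · (3,4)@ 7/7 ✓ · (3,5)@ 5/6 ✓
Row 4: (4,3)@ 4/7 ✗ · (4,4)@ 7/8 ✓ · (4,5)@ 4/6 ✓ · (4,6)% 0/3 ✗
Row 5: (5,2)% 2/4 ✗ · (5,3)@ 3/7 ✗ · (5,4)% 1/7 ✗ · (5,5)@ 4/6 ✓
Row 6: (6,2)% 2/3 ✓ · (6,3)% 3/5 ✓ · (6,4)@ 2/4 ✗ · (6,6)@ 1/1 ✓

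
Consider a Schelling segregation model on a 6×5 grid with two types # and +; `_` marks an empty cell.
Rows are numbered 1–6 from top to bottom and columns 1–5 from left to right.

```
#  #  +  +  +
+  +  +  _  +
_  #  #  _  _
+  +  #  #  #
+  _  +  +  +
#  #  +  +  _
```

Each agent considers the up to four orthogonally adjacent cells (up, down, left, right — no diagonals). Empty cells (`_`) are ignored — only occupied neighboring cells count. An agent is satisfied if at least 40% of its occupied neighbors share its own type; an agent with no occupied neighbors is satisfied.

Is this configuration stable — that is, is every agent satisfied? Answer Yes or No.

No

Row 1: (1,1)# 1/2 ✓ · (1,2)# 1/3 ✗ · (1,3)+ 2/3 ✓ · (1,4)+ 2/2 ✓ · (1,5)+ 2/2 ✓
Row 2: (2,1)+ 1/2 ✓ · (2,2)+ 2/4 ✓ · (2,3)+ 2/3 ✓ · (2,5)+ 1/1 ✓
Row 3: (3,2)# 1/3 ✗ · (3,3)# 2/3 ✓
Row 4: (4,1)+ 2/2 ✓ · (4,2)+ 1/3 ✗ · (4,3)# 2/4 ✓ · (4,4)# 2/3 ✓ · (4,5)# 1/2 ✓
Row 5: (5,1)+ 1/2 ✓ · (5,3)+ 2/3 ✓ · (5,4)+ 3/4 ✓ · (5,5)+ 1/2 ✓
Row 6: (6,1)# 1/2 ✓ · (6,2)# 1/2 ✓ · (6,3)+ 2/3 ✓ · (6,4)+ 2/2 ✓
For instance (1,2) has only 1/3 same-type neighbors, below 2/5.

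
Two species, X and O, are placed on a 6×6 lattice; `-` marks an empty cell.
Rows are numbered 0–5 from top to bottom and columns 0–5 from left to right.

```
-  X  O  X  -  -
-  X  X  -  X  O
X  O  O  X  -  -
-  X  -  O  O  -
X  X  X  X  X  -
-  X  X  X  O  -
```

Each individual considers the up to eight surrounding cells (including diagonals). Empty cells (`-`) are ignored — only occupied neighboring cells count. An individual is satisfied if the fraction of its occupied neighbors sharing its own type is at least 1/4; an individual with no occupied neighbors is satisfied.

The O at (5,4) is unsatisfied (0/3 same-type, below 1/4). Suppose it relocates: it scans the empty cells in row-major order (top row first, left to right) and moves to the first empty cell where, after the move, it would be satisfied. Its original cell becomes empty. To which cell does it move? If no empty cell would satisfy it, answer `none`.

Vacating (5,4). Empty cells in order:
  (0,0): 0/2 same-type → still unsatisfied.
  (0,4): 1/3 same-type → satisfied — stop here.

(0,4)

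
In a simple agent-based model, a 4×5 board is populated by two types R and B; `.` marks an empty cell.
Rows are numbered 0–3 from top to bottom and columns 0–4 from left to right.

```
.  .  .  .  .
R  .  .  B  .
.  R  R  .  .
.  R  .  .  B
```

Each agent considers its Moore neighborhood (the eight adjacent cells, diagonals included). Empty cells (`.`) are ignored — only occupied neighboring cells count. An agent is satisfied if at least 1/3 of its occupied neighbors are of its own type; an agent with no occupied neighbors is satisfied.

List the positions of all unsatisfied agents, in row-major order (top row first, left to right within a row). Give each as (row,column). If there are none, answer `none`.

(1,3)

Row 1: (1,0)R 1/1 ok · (1,3)B 0/1 unhappy
Row 2: (2,1)R 3/3 ok · (2,2)R 2/3 ok
Row 3: (3,1)R 2/2 ok · (3,4)B 0/0 ok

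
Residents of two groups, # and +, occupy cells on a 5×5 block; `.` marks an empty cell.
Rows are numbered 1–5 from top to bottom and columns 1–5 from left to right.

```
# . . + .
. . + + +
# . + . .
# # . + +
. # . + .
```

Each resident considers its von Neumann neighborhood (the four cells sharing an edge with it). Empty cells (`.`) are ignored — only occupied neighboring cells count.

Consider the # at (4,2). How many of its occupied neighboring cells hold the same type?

Occupied neighbors of (4,2): (5,2)=#, (4,1)=#.
Same type (#): 2 of 2.

2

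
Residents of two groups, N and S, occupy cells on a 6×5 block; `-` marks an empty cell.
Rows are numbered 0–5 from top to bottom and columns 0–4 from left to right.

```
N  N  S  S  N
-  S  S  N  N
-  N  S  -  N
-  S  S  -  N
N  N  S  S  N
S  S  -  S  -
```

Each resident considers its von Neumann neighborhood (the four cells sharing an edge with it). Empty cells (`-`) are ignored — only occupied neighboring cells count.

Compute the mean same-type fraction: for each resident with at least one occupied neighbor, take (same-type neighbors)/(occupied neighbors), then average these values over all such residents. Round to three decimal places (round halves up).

0.601

Row 0: (0,0)N 1/1 · (0,1)N 1/3 · (0,2)S 2/3 · (0,3)S 1/3 · (0,4)N 1/2
Row 1: (1,1)S 1/3 · (1,2)S 3/4 · (1,3)N 1/3 · (1,4)N 3/3
Row 2: (2,1)N 0/3 · (2,2)S 2/3 · (2,4)N 2/2
Row 3: (3,1)S 1/3 · (3,2)S 3/3 · (3,4)N 2/2
Row 4: (4,0)N 1/2 · (4,1)N 1/4 · (4,2)S 2/3 · (4,3)S 2/3 · (4,4)N 1/2
Row 5: (5,0)S 1/2 · (5,1)S 1/2 · (5,3)S 1/1
Sum over 23 residents: 1/1 + 1/3 + 2/3 + 1/3 + 1/2 + 1/3 + 3/4 + 1/3 + 3/3 + 0/3 + 2/3 + 2/2 + 1/3 + 3/3 + 2/2 + 1/2 + 1/4 + 2/3 + 2/3 + 1/2 + 1/2 + 1/2 + 1/1 = 83/6; mean = 83/6 ÷ 23 = 83/138 = 0.601449… → 0.601.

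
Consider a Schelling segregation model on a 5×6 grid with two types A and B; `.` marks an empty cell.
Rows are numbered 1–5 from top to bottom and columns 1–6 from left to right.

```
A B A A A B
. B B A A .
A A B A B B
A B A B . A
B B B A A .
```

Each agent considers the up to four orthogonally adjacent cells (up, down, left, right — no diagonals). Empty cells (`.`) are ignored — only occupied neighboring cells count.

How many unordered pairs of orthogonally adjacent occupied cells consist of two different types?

Scan each occupied cell's neighbors to the right and below so each pair is counted once.
Row 1: A(1,1)–B(1,2)≠ B(1,2)–A(1,3)≠ B(1,2)–B(2,2)= A(1,3)–A(1,4)= A(1,3)–B(2,3)≠ A(1,4)–A(1,5)= A(1,4)–A(2,4)= A(1,5)–B(1,6)≠ A(1,5)–A(2,5)=  → 4/9 unlike.
Row 2: B(2,2)–B(2,3)= B(2,2)–A(3,2)≠ B(2,3)–A(2,4)≠ B(2,3)–B(3,3)= A(2,4)–A(2,5)= A(2,4)–A(3,4)= A(2,5)–B(3,5)≠  → 3/7 unlike.
Row 3: A(3,1)–A(3,2)= A(3,1)–A(4,1)= A(3,2)–B(3,3)≠ A(3,2)–B(4,2)≠ B(3,3)–A(3,4)≠ B(3,3)–A(4,3)≠ A(3,4)–B(3,5)≠ A(3,4)–B(4,4)≠ B(3,5)–B(3,6)= B(3,6)–A(4,6)≠  → 7/10 unlike.
Row 4: A(4,1)–B(4,2)≠ A(4,1)–B(5,1)≠ B(4,2)–A(4,3)≠ B(4,2)–B(5,2)= A(4,3)–B(4,4)≠ A(4,3)–B(5,3)≠ B(4,4)–A(5,4)≠  → 6/7 unlike.
Row 5: B(5,1)–B(5,2)= B(5,2)–B(5,3)= B(5,3)–A(5,4)≠ A(5,4)–A(5,5)=  → 1/4 unlike.
Total adjacent occupied pairs: 37; unlike-type pairs: 21.

21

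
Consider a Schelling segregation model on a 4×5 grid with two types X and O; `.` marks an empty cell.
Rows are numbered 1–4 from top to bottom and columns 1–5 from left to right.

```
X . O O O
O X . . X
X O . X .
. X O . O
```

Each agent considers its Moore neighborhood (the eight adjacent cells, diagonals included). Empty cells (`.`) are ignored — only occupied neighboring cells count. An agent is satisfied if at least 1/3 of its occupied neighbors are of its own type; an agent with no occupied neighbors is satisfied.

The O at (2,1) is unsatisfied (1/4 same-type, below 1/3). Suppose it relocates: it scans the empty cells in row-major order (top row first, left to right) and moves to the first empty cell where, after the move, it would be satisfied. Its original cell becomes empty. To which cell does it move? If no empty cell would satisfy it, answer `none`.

(1,2)

Vacating (2,1). Empty cells in order:
  (1,2): 1/3 same-type → satisfied — stop here.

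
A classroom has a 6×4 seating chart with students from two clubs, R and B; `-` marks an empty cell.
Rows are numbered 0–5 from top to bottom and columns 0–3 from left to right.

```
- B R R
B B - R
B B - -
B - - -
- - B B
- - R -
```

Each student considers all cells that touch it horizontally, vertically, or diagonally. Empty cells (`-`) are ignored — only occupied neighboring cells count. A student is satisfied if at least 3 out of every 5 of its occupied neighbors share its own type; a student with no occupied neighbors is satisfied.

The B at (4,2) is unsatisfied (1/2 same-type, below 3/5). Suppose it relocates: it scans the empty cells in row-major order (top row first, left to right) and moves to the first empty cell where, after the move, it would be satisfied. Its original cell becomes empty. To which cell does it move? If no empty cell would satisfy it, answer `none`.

(0,0)

Vacating (4,2). Empty cells in order:
  (0,0): 3/3 same-type → satisfied — stop here.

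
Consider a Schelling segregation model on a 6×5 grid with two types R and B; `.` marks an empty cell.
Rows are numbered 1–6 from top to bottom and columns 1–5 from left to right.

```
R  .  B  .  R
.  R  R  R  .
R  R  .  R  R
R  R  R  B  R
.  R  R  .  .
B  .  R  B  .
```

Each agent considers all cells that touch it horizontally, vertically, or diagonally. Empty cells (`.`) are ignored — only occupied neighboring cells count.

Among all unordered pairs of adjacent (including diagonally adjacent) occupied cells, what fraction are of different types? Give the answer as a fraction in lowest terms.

Scan each occupied cell's neighbors to the right and below (and the two forward diagonals) so each pair is counted once.
Row 1: R(1,1)–R(2,2)= B(1,3)–R(2,3)≠ B(1,3)–R(2,4)≠ B(1,3)–R(2,2)≠ R(1,5)–R(2,4)=  → 3/5 unlike.
Row 2: R(2,2)–R(2,3)= R(2,2)–R(3,2)= R(2,2)–R(3,1)= R(2,3)–R(2,4)= R(2,3)–R(3,4)= R(2,3)–R(3,2)= R(2,4)–R(3,4)= R(2,4)–R(3,5)=  → 0/8 unlike.
Row 3: R(3,1)–R(3,2)= R(3,1)–R(4,1)= R(3,1)–R(4,2)= R(3,2)–R(4,2)= R(3,2)–R(4,3)= R(3,2)–R(4,1)= R(3,4)–R(3,5)= R(3,4)–B(4,4)≠ R(3,4)–R(4,5)= R(3,4)–R(4,3)= R(3,5)–R(4,5)= R(3,5)–B(4,4)≠  → 2/12 unlike.
Row 4: R(4,1)–R(4,2)= R(4,1)–R(5,2)= R(4,2)–R(4,3)= R(4,2)–R(5,2)= R(4,2)–R(5,3)= R(4,3)–B(4,4)≠ R(4,3)–R(5,3)= R(4,3)–R(5,2)= B(4,4)–R(4,5)≠ B(4,4)–R(5,3)≠  → 3/10 unlike.
Row 5: R(5,2)–R(5,3)= R(5,2)–R(6,3)= R(5,2)–B(6,1)≠ R(5,3)–R(6,3)= R(5,3)–B(6,4)≠  → 2/5 unlike.
Row 6: R(6,3)–B(6,4)≠  → 1/1 unlike.
Total adjacent occupied pairs: 41; unlike-type pairs: 11.
11/41 is already in lowest terms.

11/41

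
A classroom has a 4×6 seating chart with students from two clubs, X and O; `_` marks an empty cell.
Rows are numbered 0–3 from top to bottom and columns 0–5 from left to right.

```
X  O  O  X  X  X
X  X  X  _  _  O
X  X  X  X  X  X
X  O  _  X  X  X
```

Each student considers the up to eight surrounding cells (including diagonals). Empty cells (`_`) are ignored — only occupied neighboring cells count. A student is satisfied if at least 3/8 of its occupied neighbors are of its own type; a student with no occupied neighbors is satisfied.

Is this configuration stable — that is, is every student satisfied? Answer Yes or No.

Row 0: (0,0)X 2/3 ok · (0,1)O 1/5 unhappy · (0,2)O 1/4 unhappy · (0,3)X 2/3 ok · (0,4)X 2/3 ok · (0,5)X 1/2 ok
Row 1: (1,0)X 4/5 ok · (1,1)X 6/8 ok · (1,2)X 5/7 ok · (1,5)O 0/4 unhappy
Row 2: (2,0)X 4/5 ok · (2,1)X 6/7 ok · (2,2)X 5/6 ok · (2,3)X 5/5 ok · (2,4)X 5/6 ok · (2,5)X 3/4 ok
Row 3: (3,0)X 2/3 ok · (3,1)O 0/4 unhappy · (3,3)X 4/4 ok · (3,4)X 5/5 ok · (3,5)X 3/3 ok
For instance (0,1) has only 1/5 same-type neighbors, below 3/8.

No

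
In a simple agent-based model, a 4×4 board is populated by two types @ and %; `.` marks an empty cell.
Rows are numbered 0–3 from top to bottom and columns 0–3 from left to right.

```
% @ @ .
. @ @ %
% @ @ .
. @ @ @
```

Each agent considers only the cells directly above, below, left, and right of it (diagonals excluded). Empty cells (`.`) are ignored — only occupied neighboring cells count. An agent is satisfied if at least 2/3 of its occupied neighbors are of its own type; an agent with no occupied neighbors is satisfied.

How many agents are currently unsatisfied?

3

Row 0: (0,0)% 0/1 not · (0,1)@ 2/3 satisfied · (0,2)@ 2/2 satisfied
Row 1: (1,1)@ 3/3 satisfied · (1,2)@ 3/4 satisfied · (1,3)% 0/1 not
Row 2: (2,0)% 0/1 not · (2,1)@ 3/4 satisfied · (2,2)@ 3/3 satisfied
Row 3: (3,1)@ 2/2 satisfied · (3,2)@ 3/3 satisfied · (3,3)@ 1/1 satisfied
Unsatisfied: (0,0), (1,3), (2,0) — 3 in total.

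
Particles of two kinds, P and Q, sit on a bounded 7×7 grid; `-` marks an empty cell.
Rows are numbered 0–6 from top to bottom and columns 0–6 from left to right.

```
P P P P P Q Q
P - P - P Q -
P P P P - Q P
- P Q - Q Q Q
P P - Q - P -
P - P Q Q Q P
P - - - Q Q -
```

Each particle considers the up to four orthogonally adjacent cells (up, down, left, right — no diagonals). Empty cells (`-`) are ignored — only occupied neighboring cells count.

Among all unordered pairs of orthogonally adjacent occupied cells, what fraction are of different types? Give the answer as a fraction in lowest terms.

10/39

Scan each occupied cell's neighbors to the right and below so each pair is counted once.
Row 0: P(0,0)–P(0,1)= P(0,0)–P(1,0)= P(0,1)–P(0,2)= P(0,2)–P(0,3)= P(0,2)–P(1,2)= P(0,3)–P(0,4)= P(0,4)–Q(0,5)≠ P(0,4)–P(1,4)= Q(0,5)–Q(0,6)= Q(0,5)–Q(1,5)=  → 1/10 unlike.
Row 1: P(1,0)–P(2,0)= P(1,2)–P(2,2)= P(1,4)–Q(1,5)≠ Q(1,5)–Q(2,5)=  → 1/4 unlike.
Row 2: P(2,0)–P(2,1)= P(2,1)–P(2,2)= P(2,1)–P(3,1)= P(2,2)–P(2,3)= P(2,2)–Q(3,2)≠ Q(2,5)–P(2,6)≠ Q(2,5)–Q(3,5)= P(2,6)–Q(3,6)≠  → 3/8 unlike.
Row 3: P(3,1)–Q(3,2)≠ P(3,1)–P(4,1)= Q(3,4)–Q(3,5)= Q(3,5)–Q(3,6)= Q(3,5)–P(4,5)≠  → 2/5 unlike.
Row 4: P(4,0)–P(4,1)= P(4,0)–P(5,0)= Q(4,3)–Q(5,3)= P(4,5)–Q(5,5)≠  → 1/4 unlike.
Row 5: P(5,0)–P(6,0)= P(5,2)–Q(5,3)≠ Q(5,3)–Q(5,4)= Q(5,4)–Q(5,5)= Q(5,4)–Q(6,4)= Q(5,5)–P(5,6)≠ Q(5,5)–Q(6,5)=  → 2/7 unlike.
Row 6: Q(6,4)–Q(6,5)=  → 0/1 unlike.
Total adjacent occupied pairs: 39; unlike-type pairs: 10.
10/39 is already in lowest terms.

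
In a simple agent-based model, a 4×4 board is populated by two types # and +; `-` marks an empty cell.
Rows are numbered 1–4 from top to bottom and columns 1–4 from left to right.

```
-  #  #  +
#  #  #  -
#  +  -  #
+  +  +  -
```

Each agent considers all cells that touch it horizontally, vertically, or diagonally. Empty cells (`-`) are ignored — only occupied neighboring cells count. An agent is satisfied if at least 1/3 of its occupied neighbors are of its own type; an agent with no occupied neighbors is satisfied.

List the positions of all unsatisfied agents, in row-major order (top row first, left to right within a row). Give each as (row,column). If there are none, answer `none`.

(1,4)

(1,2)# 4/4 ok
(1,3)# 3/4 ok
(1,4)+ 0/2 unhappy
(2,1)# 3/4 ok
(2,2)# 5/6 ok
(2,3)# 4/6 ok
(3,1)# 2/5 ok
(3,2)+ 3/7 ok
(3,4)# 1/2 ok
(4,1)+ 2/3 ok
(4,2)+ 3/4 ok
(4,3)+ 2/3 ok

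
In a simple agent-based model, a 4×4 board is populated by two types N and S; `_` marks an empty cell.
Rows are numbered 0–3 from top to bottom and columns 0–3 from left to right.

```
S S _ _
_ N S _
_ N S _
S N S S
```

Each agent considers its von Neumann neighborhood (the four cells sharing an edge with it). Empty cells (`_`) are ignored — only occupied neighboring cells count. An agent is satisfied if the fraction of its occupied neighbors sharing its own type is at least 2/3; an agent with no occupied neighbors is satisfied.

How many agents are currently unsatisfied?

5

Row 0: (0,0)S 1/1 ok · (0,1)S 1/2 unhappy
Row 1: (1,1)N 1/3 unhappy · (1,2)S 1/2 unhappy
Row 2: (2,1)N 2/3 ok · (2,2)S 2/3 ok
Row 3: (3,0)S 0/1 unhappy · (3,1)N 1/3 unhappy · (3,2)S 2/3 ok · (3,3)S 1/1 ok
Unsatisfied: (0,1), (1,1), (1,2), (3,0), (3,1) — 5 in total.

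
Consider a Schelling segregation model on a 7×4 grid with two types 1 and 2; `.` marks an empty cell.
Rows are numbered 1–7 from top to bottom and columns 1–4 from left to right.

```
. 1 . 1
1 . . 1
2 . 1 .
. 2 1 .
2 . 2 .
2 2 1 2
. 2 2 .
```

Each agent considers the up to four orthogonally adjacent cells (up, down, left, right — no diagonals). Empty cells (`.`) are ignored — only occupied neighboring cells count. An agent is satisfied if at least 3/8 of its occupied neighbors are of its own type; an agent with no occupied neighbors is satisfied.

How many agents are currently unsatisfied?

7

Row 1: (1,2)1 0/0 ok · (1,4)1 1/1 ok
Row 2: (2,1)1 0/1 unhappy · (2,4)1 1/1 ok
Row 3: (3,1)2 0/1 unhappy · (3,3)1 1/1 ok
Row 4: (4,2)2 0/1 unhappy · (4,3)1 1/3 unhappy
Row 5: (5,1)2 1/1 ok · (5,3)2 0/2 unhappy
Row 6: (6,1)2 2/2 ok · (6,2)2 2/3 ok · (6,3)1 0/4 unhappy · (6,4)2 0/1 unhappy
Row 7: (7,2)2 2/2 ok · (7,3)2 1/2 ok
Unsatisfied: (2,1), (3,1), (4,2), (4,3), (5,3), (6,3), (6,4) — 7 in total.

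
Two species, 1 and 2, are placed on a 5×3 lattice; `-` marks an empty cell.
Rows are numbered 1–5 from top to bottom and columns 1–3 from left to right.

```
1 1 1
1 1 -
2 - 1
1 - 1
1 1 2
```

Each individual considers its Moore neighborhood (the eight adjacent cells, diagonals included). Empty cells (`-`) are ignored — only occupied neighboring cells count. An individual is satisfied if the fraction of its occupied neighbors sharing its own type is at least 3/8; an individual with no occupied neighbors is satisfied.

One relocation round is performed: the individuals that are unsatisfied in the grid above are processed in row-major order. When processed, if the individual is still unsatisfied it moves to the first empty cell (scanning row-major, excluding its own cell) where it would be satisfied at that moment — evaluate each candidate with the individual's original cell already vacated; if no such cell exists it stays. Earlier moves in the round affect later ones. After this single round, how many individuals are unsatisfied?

2

Initially unsatisfied (in order): (3,1), (5,3).
  (3,1): no empty cell satisfies it; stays.
  (5,3): no empty cell satisfies it; stays.
Resulting grid:
1 1 1
1 1 -
2 - 1
1 - 1
1 1 2
Unsatisfied now: (3,1), (5,3).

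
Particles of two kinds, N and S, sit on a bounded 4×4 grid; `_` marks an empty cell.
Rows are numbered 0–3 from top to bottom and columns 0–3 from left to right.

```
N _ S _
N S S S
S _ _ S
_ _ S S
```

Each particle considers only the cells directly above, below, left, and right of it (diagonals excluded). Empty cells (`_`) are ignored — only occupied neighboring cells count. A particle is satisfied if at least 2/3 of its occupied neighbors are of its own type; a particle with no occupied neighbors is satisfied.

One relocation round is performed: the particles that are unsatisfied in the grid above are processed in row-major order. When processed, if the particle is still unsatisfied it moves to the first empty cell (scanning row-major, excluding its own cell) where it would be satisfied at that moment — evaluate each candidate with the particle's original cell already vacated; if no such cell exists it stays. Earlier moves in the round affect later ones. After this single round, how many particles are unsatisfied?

Initially unsatisfied (in order): (1,0), (1,1), (2,0).
  (1,0): no empty cell satisfies it; stays.
  (1,1) → (0,3).
  (2,0) → (2,1).
Resulting grid:
N _ S S
N _ S S
_ S _ S
_ _ S S
All satisfied now.

0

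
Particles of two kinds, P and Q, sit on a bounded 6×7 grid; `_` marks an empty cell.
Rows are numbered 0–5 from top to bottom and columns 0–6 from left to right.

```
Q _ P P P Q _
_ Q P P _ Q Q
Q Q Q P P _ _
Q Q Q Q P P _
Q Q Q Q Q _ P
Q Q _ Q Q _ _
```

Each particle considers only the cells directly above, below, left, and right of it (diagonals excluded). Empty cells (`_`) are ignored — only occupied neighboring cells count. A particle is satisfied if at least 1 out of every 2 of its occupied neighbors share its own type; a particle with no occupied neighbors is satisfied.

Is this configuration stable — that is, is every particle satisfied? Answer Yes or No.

Yes

Row 0: (0,0)Q 0/0 ✓ · (0,2)P 2/2 ✓ · (0,3)P 3/3 ✓ · (0,4)P 1/2 ✓ · (0,5)Q 1/2 ✓
Row 1: (1,1)Q 1/2 ✓ · (1,2)P 2/4 ✓ · (1,3)P 3/3 ✓ · (1,5)Q 2/2 ✓ · (1,6)Q 1/1 ✓
Row 2: (2,0)Q 2/2 ✓ · (2,1)Q 4/4 ✓ · (2,2)Q 2/4 ✓ · (2,3)P 2/4 ✓ · (2,4)P 2/2 ✓
Row 3: (3,0)Q 3/3 ✓ · (3,1)Q 4/4 ✓ · (3,2)Q 4/4 ✓ · (3,3)Q 2/4 ✓ · (3,4)P 2/4 ✓ · (3,5)P 1/1 ✓
Row 4: (4,0)Q 3/3 ✓ · (4,1)Q 4/4 ✓ · (4,2)Q 3/3 ✓ · (4,3)Q 4/4 ✓ · (4,4)Q 2/3 ✓ · (4,6)P 0/0 ✓
Row 5: (5,0)Q 2/2 ✓ · (5,1)Q 2/2 ✓ · (5,3)Q 2/2 ✓ · (5,4)Q 2/2 ✓
All meet the threshold, so the configuration is stable.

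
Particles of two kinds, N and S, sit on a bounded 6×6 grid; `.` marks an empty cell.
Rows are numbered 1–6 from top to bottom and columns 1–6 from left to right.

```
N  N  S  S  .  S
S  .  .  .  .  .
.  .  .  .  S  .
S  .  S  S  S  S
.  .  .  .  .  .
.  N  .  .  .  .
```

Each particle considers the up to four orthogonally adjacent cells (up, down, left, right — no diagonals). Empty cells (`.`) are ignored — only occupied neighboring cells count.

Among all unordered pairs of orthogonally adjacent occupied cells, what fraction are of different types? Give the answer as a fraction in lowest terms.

Scan each occupied cell's neighbors to the right and below so each pair is counted once.
From row 1: 2 unlike of 4 pairs (running 2/4).
From row 3: 0 unlike of 1 pairs (running 2/5).
From row 4: 0 unlike of 3 pairs (running 2/8).
Total adjacent occupied pairs: 8; unlike-type pairs: 2.
2/8 reduces to 1/4.

1/4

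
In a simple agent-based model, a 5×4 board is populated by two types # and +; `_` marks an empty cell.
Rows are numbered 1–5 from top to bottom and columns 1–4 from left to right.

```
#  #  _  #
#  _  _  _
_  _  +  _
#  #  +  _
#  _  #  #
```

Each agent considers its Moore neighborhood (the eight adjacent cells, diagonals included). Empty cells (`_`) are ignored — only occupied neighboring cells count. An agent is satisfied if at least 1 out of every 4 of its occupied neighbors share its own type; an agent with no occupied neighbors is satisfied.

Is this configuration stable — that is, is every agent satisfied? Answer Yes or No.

Yes

(1,1)# 2/2 ok
(1,2)# 2/2 ok
(1,4)# 0/0 ok
(2,1)# 2/2 ok
(3,3)+ 1/2 ok
(4,1)# 2/2 ok
(4,2)# 3/5 ok
(4,3)+ 1/4 ok
(5,1)# 2/2 ok
(5,3)# 2/3 ok
(5,4)# 1/2 ok
All meet the threshold, so the configuration is stable.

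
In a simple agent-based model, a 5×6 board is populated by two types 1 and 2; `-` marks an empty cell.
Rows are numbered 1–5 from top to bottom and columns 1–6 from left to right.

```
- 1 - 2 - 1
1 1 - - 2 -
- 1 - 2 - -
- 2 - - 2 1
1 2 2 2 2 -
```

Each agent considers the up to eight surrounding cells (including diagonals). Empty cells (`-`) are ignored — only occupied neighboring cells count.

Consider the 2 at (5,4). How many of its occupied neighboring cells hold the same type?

3

Occupied neighbors of (5,4): (4,5)=2, (5,3)=2, (5,5)=2.
Same type (2): 3 of 3.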